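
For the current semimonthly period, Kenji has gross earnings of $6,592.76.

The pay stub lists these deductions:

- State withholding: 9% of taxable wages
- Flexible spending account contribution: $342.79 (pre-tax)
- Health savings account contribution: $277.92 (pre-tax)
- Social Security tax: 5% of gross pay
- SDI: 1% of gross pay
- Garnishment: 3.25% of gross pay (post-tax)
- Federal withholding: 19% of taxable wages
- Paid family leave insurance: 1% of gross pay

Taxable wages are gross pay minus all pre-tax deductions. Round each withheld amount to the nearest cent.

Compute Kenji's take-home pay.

$3,624.12

Health savings account contribution: $277.92
Flexible spending account contribution: $342.79
Pre-tax total = $277.92 + $342.79 = $620.71
Taxable wages = $6,592.76 − $620.71 = $5,972.05
State withholding: $5,972.05 × 0.09 = $537.48
Federal withholding: $5,972.05 × 0.19 = $1,134.69
SDI: $6,592.76 × 0.01 = $65.93
Social Security tax: $6,592.76 × 0.05 = $329.64
Paid family leave insurance: $6,592.76 × 0.01 = $65.93
Garnishment: $6,592.76 × 0.0325 = $214.26
Total deductions = $277.92 + $342.79 + $537.48 + $1,134.69 + $65.93 + $329.64 + $65.93 + $214.26 = $2,968.64
Net pay = $6,592.76 − $2,968.64 = $3,624.12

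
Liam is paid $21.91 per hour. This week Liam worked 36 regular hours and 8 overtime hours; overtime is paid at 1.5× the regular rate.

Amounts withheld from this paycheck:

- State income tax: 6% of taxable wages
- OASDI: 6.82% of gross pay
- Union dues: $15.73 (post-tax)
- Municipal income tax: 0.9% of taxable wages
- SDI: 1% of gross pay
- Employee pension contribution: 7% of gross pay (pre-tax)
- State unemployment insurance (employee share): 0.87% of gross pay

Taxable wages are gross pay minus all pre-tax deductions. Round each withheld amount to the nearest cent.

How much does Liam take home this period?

Regular pay: 36 × $21.91 = $788.76
Overtime pay: 8 × $21.91 × 1.5 = $262.92
Gross pay = $788.76 + $262.92 = $1051.68
Employee pension contribution: $1051.68 × 0.07 = $73.62
Taxable wages = $1051.68 − $73.62 = $978.06
State income tax: $978.06 × 0.06 = $58.68
Municipal income tax: $978.06 × 0.009 = $8.80
OASDI: $1051.68 × 0.0682 = $71.72
State unemployment insurance (employee share): $1051.68 × 0.0087 = $9.15
SDI: $1051.68 × 0.01 = $10.52
Union dues: $15.73
Total deductions = $73.62 + $58.68 + $8.80 + $71.72 + $9.15 + $10.52 + $15.73 = $248.22
Net pay = $1051.68 − $248.22 = $803.46

$803.46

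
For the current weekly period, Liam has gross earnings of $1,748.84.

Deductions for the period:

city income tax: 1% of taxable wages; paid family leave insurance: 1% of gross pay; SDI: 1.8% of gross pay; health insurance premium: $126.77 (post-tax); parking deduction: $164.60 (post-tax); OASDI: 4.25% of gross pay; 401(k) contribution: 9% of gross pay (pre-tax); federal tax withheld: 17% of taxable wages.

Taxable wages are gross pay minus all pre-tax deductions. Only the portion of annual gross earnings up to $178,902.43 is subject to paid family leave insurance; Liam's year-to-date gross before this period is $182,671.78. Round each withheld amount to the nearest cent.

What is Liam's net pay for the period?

$907.81

401(k) contribution: $1,748.84 × 0.09 = $157.40
Taxable wages = $1,748.84 − $157.40 = $1,591.44
Federal tax withheld: $1,591.44 × 0.17 = $270.54
City income tax: $1,591.44 × 0.01 = $15.91
Paid family leave insurance: annual cap $178,902.43 already reached (YTD $182,671.78), so $0.00
SDI: $1,748.84 × 0.018 = $31.48
OASDI: $1,748.84 × 0.0425 = $74.33
Health insurance premium: $126.77
Parking deduction: $164.60
Total deductions = $157.40 + $270.54 + $15.91 + $0.00 + $31.48 + $74.33 + $126.77 + $164.60 = $841.03
Net pay = $1,748.84 − $841.03 = $907.81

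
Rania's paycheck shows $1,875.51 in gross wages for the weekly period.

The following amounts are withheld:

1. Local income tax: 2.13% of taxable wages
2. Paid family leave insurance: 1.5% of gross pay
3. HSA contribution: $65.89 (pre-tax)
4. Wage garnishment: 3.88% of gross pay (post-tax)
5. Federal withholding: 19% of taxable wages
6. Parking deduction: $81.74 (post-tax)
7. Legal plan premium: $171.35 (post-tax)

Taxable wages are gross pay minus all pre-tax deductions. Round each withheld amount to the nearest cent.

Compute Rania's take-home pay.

HSA contribution: $65.89
Taxable wages = $1,875.51 − $65.89 = $1,809.62
Local income tax: $1,809.62 × 0.0213 = $38.54
Federal withholding: $1,809.62 × 0.19 = $343.83
Paid family leave insurance: $1,875.51 × 0.015 = $28.13
Legal plan premium: $171.35
Parking deduction: $81.74
Wage garnishment: $1,875.51 × 0.0388 = $72.77
Total deductions = $65.89 + $38.54 + $343.83 + $28.13 + $171.35 + $81.74 + $72.77 = $802.25
Net pay = $1,875.51 − $802.25 = $1,073.26

$1,073.26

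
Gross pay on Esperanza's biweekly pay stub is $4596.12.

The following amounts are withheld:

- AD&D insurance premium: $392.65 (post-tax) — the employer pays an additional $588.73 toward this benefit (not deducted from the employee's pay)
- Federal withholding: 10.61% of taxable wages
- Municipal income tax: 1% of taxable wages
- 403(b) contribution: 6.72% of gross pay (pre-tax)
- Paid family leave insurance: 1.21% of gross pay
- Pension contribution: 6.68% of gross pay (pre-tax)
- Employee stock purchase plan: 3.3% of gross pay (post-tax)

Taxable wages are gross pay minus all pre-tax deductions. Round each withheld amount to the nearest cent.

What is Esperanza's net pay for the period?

$2918.21

403(b) contribution: $4596.12 × 0.0672 = $308.86
Pension contribution: $4596.12 × 0.0668 = $307.02
Pre-tax total = $308.86 + $307.02 = $615.88
Taxable wages = $4596.12 − $615.88 = $3980.24
Federal withholding: $3980.24 × 0.1061 = $422.30
Municipal income tax: $3980.24 × 0.01 = $39.80
Paid family leave insurance: $4596.12 × 0.0121 = $55.61
Employee stock purchase plan: $4596.12 × 0.033 = $151.67
AD&D insurance premium: $392.65
(Employer's $588.73 toward AD&D insurance premium is not withheld from the employee.)
Total deductions = $308.86 + $307.02 + $422.30 + $39.80 + $55.61 + $151.67 + $392.65 = $1677.91
Net pay = $4596.12 − $1677.91 = $2918.21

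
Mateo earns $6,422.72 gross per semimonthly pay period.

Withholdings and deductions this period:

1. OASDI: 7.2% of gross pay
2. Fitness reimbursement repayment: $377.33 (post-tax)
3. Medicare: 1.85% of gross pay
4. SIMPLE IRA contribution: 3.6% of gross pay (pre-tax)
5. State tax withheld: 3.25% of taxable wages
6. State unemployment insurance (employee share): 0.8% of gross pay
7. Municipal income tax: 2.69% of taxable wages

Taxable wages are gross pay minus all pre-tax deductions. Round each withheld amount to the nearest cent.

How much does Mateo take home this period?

$4,813.76

SIMPLE IRA contribution: $6,422.72 × 0.036 = $231.22
Taxable wages = $6,422.72 − $231.22 = $6,191.50
Municipal income tax: $6,191.50 × 0.0269 = $166.55
State tax withheld: $6,191.50 × 0.0325 = $201.22
State unemployment insurance (employee share): $6,422.72 × 0.008 = $51.38
OASDI: $6,422.72 × 0.072 = $462.44
Medicare: $6,422.72 × 0.0185 = $118.82
Fitness reimbursement repayment: $377.33
Total deductions = $231.22 + $166.55 + $201.22 + $51.38 + $462.44 + $118.82 + $377.33 = $1,608.96
Net pay = $6,422.72 − $1,608.96 = $4,813.76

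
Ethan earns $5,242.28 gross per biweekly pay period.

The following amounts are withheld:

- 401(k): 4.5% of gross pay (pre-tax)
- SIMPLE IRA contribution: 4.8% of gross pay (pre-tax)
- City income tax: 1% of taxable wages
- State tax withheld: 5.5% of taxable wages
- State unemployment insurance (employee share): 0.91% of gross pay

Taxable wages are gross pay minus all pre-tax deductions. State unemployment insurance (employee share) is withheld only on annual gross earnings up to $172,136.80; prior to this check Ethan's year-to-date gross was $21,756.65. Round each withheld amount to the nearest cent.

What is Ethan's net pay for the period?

$4,397.99

401(k): $5,242.28 × 0.045 = $235.90
SIMPLE IRA contribution: $5,242.28 × 0.048 = $251.63
Pre-tax total = $235.90 + $251.63 = $487.53
Taxable wages = $5,242.28 − $487.53 = $4,754.75
City income tax: $4,754.75 × 0.01 = $47.55
State tax withheld: $4,754.75 × 0.055 = $261.51
State unemployment insurance (employee share): cap not yet reached, full $5,242.28 is subject → $5,242.28 × 0.0091 = $47.70
Total deductions = $235.90 + $251.63 + $47.55 + $261.51 + $47.70 = $844.29
Net pay = $5,242.28 − $844.29 = $4,397.99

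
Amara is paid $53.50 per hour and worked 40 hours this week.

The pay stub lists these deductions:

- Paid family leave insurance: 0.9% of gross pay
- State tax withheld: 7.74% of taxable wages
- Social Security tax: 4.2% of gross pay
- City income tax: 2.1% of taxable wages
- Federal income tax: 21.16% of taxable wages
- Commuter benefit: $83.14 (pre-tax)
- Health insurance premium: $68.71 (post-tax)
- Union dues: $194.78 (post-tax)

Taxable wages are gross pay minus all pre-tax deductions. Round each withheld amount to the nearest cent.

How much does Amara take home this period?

Gross pay: 40 × $53.50 = $2,140.00
Commuter benefit: $83.14
Taxable wages = $2,140.00 − $83.14 = $2,056.86
Federal income tax: $2,056.86 × 0.2116 = $435.23
State tax withheld: $2,056.86 × 0.0774 = $159.20
City income tax: $2,056.86 × 0.021 = $43.19
Paid family leave insurance: $2,140.00 × 0.009 = $19.26
Social Security tax: $2,140.00 × 0.042 = $89.88
Union dues: $194.78
Health insurance premium: $68.71
Total deductions = $83.14 + $435.23 + $159.20 + $43.19 + $19.26 + $89.88 + $194.78 + $68.71 = $1,093.39
Net pay = $2,140.00 − $1,093.39 = $1,046.61

$1,046.61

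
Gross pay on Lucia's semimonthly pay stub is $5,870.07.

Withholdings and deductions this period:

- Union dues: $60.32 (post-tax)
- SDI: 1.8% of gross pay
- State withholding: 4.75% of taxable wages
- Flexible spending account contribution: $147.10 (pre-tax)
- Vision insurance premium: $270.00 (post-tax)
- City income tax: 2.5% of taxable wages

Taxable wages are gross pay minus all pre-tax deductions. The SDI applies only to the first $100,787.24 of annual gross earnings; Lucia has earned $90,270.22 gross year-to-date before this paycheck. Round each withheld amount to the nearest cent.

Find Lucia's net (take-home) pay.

Flexible spending account contribution: $147.10
Taxable wages = $5,870.07 − $147.10 = $5,722.97
State withholding: $5,722.97 × 0.0475 = $271.84
City income tax: $5,722.97 × 0.025 = $143.07
SDI: cap not yet reached, full $5,870.07 is subject → $5,870.07 × 0.018 = $105.66
Vision insurance premium: $270.00
Union dues: $60.32
Total deductions = $147.10 + $271.84 + $143.07 + $105.66 + $270.00 + $60.32 = $997.99
Net pay = $5,870.07 − $997.99 = $4,872.08

$4,872.08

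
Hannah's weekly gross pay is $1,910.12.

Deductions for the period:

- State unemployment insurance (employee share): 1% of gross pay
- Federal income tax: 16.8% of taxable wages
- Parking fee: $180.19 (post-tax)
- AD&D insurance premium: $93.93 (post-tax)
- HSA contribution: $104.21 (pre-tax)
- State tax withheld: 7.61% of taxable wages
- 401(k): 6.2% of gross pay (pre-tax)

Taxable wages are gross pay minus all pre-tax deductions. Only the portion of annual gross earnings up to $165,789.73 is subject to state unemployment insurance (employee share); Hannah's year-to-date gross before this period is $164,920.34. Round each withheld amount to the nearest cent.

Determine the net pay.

HSA contribution: $104.21
401(k): $1,910.12 × 0.062 = $118.43
Pre-tax total = $104.21 + $118.43 = $222.64
Taxable wages = $1,910.12 − $222.64 = $1,687.48
State tax withheld: $1,687.48 × 0.0761 = $128.42
Federal income tax: $1,687.48 × 0.168 = $283.50
State unemployment insurance (employee share): only $165,789.73 − $164,920.34 = $869.39 of this check is subject → $869.39 × 0.01 = $8.69
AD&D insurance premium: $93.93
Parking fee: $180.19
Total deductions = $104.21 + $118.43 + $128.42 + $283.50 + $8.69 + $93.93 + $180.19 = $917.37
Net pay = $1,910.12 − $917.37 = $992.75

$992.75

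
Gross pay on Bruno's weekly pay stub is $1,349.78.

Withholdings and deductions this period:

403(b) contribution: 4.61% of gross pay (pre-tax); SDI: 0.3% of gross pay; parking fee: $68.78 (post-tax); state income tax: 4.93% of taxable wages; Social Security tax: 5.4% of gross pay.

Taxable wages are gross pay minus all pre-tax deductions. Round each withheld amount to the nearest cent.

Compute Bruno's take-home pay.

403(b) contribution: $1,349.78 × 0.0461 = $62.22
Taxable wages = $1,349.78 − $62.22 = $1,287.56
State income tax: $1,287.56 × 0.0493 = $63.48
SDI: $1,349.78 × 0.003 = $4.05
Social Security tax: $1,349.78 × 0.054 = $72.89
Parking fee: $68.78
Total deductions = $62.22 + $63.48 + $4.05 + $72.89 + $68.78 = $271.42
Net pay = $1,349.78 − $271.42 = $1,078.36

$1,078.36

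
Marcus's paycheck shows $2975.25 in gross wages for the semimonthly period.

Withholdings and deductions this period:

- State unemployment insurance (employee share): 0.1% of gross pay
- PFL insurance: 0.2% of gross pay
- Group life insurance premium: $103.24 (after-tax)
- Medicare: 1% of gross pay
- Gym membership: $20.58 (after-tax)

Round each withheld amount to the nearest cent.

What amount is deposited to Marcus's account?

PFL insurance: $2975.25 × 0.002 = $5.95
Medicare: $2975.25 × 0.01 = $29.75
State unemployment insurance (employee share): $2975.25 × 0.001 = $2.98
Group life insurance premium: $103.24
Gym membership: $20.58
Total deductions = $5.95 + $29.75 + $2.98 + $103.24 + $20.58 = $162.50
Net pay = $2975.25 − $162.50 = $2812.75

$2812.75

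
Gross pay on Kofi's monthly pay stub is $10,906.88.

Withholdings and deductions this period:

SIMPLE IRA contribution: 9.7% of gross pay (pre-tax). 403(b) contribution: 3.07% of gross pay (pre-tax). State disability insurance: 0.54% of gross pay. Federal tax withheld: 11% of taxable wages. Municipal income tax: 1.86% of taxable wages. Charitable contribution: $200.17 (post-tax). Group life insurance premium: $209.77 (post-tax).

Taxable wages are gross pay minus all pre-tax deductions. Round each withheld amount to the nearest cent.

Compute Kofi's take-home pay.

SIMPLE IRA contribution: $10,906.88 × 0.097 = $1,057.97
403(b) contribution: $10,906.88 × 0.0307 = $334.84
Pre-tax total = $1,057.97 + $334.84 = $1,392.81
Taxable wages = $10,906.88 − $1,392.81 = $9,514.07
Municipal income tax: $9,514.07 × 0.0186 = $176.96
Federal tax withheld: $9,514.07 × 0.11 = $1,046.55
State disability insurance: $10,906.88 × 0.0054 = $58.90
Group life insurance premium: $209.77
Charitable contribution: $200.17
Total deductions = $1,057.97 + $334.84 + $176.96 + $1,046.55 + $58.90 + $209.77 + $200.17 = $3,085.16
Net pay = $10,906.88 − $3,085.16 = $7,821.72

$7,821.72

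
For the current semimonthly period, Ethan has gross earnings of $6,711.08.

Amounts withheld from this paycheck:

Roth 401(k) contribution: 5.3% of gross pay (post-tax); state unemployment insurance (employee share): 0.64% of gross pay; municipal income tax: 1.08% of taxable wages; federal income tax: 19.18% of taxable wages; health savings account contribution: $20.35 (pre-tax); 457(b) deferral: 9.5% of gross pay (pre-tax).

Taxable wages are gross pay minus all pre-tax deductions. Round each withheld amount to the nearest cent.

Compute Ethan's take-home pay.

$4,428.17

457(b) deferral: $6,711.08 × 0.095 = $637.55
Health savings account contribution: $20.35
Pre-tax total = $637.55 + $20.35 = $657.90
Taxable wages = $6,711.08 − $657.90 = $6,053.18
Federal income tax: $6,053.18 × 0.1918 = $1,161.00
Municipal income tax: $6,053.18 × 0.0108 = $65.37
State unemployment insurance (employee share): $6,711.08 × 0.0064 = $42.95
Roth 401(k) contribution: $6,711.08 × 0.053 = $355.69
Total deductions = $637.55 + $20.35 + $1,161.00 + $65.37 + $42.95 + $355.69 = $2,282.91
Net pay = $6,711.08 − $2,282.91 = $4,428.17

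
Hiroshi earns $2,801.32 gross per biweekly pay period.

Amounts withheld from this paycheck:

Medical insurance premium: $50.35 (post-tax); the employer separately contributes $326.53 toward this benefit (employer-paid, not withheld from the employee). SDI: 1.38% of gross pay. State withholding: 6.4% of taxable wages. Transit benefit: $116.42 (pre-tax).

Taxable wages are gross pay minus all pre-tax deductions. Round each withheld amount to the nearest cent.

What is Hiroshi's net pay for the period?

Transit benefit: $116.42
Taxable wages = $2,801.32 − $116.42 = $2,684.90
State withholding: $2,684.90 × 0.064 = $171.83
SDI: $2,801.32 × 0.0138 = $38.66
Medical insurance premium: $50.35
(Employer's $326.53 toward medical insurance premium is not withheld from the employee.)
Total deductions = $116.42 + $171.83 + $38.66 + $50.35 = $377.26
Net pay = $2,801.32 − $377.26 = $2,424.06

$2,424.06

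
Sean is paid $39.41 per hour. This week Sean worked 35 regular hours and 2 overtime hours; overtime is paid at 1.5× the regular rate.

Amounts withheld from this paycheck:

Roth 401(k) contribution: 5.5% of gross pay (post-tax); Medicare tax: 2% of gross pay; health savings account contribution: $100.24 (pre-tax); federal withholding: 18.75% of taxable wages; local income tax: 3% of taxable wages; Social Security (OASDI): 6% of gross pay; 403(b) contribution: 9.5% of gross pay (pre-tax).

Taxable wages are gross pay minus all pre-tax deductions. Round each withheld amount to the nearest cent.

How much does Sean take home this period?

Regular pay: 35 × $39.41 = $1379.35
Overtime pay: 2 × $39.41 × 1.5 = $118.23
Gross pay = $1379.35 + $118.23 = $1497.58
403(b) contribution: $1497.58 × 0.095 = $142.27
Health savings account contribution: $100.24
Pre-tax total = $142.27 + $100.24 = $242.51
Taxable wages = $1497.58 − $242.51 = $1255.07
Federal withholding: $1255.07 × 0.1875 = $235.33
Local income tax: $1255.07 × 0.03 = $37.65
Social Security (OASDI): $1497.58 × 0.06 = $89.85
Medicare tax: $1497.58 × 0.02 = $29.95
Roth 401(k) contribution: $1497.58 × 0.055 = $82.37
Total deductions = $142.27 + $100.24 + $235.33 + $37.65 + $89.85 + $29.95 + $82.37 = $717.66
Net pay = $1497.58 − $717.66 = $779.92

$779.92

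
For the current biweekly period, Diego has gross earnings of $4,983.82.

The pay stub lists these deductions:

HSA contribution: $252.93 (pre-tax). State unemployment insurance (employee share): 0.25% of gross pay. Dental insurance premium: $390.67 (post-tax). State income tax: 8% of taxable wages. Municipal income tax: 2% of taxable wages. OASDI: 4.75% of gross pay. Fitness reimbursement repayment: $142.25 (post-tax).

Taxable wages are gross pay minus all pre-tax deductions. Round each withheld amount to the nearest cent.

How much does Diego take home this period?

$3,475.69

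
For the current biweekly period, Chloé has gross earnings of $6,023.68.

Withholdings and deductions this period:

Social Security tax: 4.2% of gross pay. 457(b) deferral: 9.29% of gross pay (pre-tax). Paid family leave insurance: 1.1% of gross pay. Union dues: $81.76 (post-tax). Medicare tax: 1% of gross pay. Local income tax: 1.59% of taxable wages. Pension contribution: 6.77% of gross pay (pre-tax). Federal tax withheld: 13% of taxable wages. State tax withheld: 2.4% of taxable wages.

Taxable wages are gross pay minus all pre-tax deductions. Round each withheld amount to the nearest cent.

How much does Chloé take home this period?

Pension contribution: $6,023.68 × 0.0677 = $407.80
457(b) deferral: $6,023.68 × 0.0929 = $559.60
Pre-tax total = $407.80 + $559.60 = $967.40
Taxable wages = $6,023.68 − $967.40 = $5,056.28
Local income tax: $5,056.28 × 0.0159 = $80.39
State tax withheld: $5,056.28 × 0.024 = $121.35
Federal tax withheld: $5,056.28 × 0.13 = $657.32
Paid family leave insurance: $6,023.68 × 0.011 = $66.26
Social Security tax: $6,023.68 × 0.042 = $252.99
Medicare tax: $6,023.68 × 0.01 = $60.24
Union dues: $81.76
Total deductions = $407.80 + $559.60 + $80.39 + $121.35 + $657.32 + $66.26 + $252.99 + $60.24 + $81.76 = $2,287.71
Net pay = $6,023.68 − $2,287.71 = $3,735.97

$3,735.97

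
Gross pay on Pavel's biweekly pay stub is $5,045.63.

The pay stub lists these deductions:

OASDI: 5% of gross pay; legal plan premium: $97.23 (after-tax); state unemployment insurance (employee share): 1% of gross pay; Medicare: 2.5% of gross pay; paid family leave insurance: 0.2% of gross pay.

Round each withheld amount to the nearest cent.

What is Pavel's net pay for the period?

Medicare: $5,045.63 × 0.025 = $126.14
OASDI: $5,045.63 × 0.05 = $252.28
Paid family leave insurance: $5,045.63 × 0.002 = $10.09
State unemployment insurance (employee share): $5,045.63 × 0.01 = $50.46
Legal plan premium: $97.23
Total deductions = $126.14 + $252.28 + $10.09 + $50.46 + $97.23 = $536.20
Net pay = $5,045.63 − $536.20 = $4,509.43

$4,509.43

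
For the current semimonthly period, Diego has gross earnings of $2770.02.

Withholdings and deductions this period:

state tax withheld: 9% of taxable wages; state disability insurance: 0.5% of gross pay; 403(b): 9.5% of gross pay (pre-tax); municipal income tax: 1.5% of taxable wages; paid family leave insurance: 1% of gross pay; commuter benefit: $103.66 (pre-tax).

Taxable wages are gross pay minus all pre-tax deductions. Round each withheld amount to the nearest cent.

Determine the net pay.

403(b): $2770.02 × 0.095 = $263.15
Commuter benefit: $103.66
Pre-tax total = $263.15 + $103.66 = $366.81
Taxable wages = $2770.02 − $366.81 = $2403.21
Municipal income tax: $2403.21 × 0.015 = $36.05
State tax withheld: $2403.21 × 0.09 = $216.29
State disability insurance: $2770.02 × 0.005 = $13.85
Paid family leave insurance: $2770.02 × 0.01 = $27.70
Total deductions = $263.15 + $103.66 + $36.05 + $216.29 + $13.85 + $27.70 = $660.70
Net pay = $2770.02 − $660.70 = $2109.32

$2109.32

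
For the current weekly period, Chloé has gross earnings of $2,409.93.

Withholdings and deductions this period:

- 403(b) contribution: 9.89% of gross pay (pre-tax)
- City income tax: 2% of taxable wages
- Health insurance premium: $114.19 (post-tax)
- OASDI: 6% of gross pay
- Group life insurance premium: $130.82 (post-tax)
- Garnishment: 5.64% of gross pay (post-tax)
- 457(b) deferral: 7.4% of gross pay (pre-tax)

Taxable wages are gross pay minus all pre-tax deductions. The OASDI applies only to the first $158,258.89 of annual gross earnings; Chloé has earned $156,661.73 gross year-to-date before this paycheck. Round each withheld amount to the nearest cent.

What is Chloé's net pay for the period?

457(b) deferral: $2,409.93 × 0.074 = $178.33
403(b) contribution: $2,409.93 × 0.0989 = $238.34
Pre-tax total = $178.33 + $238.34 = $416.67
Taxable wages = $2,409.93 − $416.67 = $1,993.26
City income tax: $1,993.26 × 0.02 = $39.87
OASDI: only $158,258.89 − $156,661.73 = $1,597.16 of this check is subject → $1,597.16 × 0.06 = $95.83
Health insurance premium: $114.19
Garnishment: $2,409.93 × 0.0564 = $135.92
Group life insurance premium: $130.82
Total deductions = $178.33 + $238.34 + $39.87 + $95.83 + $114.19 + $135.92 + $130.82 = $933.30
Net pay = $2,409.93 − $933.30 = $1,476.63

$1,476.63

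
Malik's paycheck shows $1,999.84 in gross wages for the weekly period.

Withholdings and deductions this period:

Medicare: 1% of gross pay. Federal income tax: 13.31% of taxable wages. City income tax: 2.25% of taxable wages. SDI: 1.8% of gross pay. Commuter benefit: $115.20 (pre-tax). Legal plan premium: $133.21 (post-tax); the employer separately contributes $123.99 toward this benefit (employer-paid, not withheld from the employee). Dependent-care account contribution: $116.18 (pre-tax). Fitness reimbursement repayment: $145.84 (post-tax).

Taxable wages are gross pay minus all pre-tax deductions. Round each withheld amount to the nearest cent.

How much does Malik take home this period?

$1,158.24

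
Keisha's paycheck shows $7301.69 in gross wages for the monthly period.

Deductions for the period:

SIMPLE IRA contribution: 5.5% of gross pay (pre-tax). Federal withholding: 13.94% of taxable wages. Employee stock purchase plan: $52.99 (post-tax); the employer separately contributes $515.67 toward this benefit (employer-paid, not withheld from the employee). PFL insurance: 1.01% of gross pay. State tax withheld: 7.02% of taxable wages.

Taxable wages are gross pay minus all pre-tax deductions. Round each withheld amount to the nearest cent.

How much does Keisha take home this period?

$5327.10

SIMPLE IRA contribution: $7301.69 × 0.055 = $401.59
Taxable wages = $7301.69 − $401.59 = $6900.10
Federal withholding: $6900.10 × 0.1394 = $961.87
State tax withheld: $6900.10 × 0.0702 = $484.39
PFL insurance: $7301.69 × 0.0101 = $73.75
Employee stock purchase plan: $52.99
(Employer's $515.67 toward employee stock purchase plan is not withheld from the employee.)
Total deductions = $401.59 + $961.87 + $484.39 + $73.75 + $52.99 = $1974.59
Net pay = $7301.69 − $1974.59 = $5327.10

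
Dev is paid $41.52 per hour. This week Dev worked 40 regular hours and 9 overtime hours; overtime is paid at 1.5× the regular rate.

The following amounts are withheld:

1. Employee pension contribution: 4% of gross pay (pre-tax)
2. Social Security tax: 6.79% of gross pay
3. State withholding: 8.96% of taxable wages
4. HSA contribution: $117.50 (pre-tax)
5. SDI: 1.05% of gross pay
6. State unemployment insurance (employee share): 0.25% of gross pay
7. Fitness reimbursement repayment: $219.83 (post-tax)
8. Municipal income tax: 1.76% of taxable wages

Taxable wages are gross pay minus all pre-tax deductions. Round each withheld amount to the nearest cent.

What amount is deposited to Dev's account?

Regular pay: 40 × $41.52 = $1,660.80
Overtime pay: 9 × $41.52 × 1.5 = $560.52
Gross pay = $1,660.80 + $560.52 = $2,221.32
HSA contribution: $117.50
Employee pension contribution: $2,221.32 × 0.04 = $88.85
Pre-tax total = $117.50 + $88.85 = $206.35
Taxable wages = $2,221.32 − $206.35 = $2,014.97
Municipal income tax: $2,014.97 × 0.0176 = $35.46
State withholding: $2,014.97 × 0.0896 = $180.54
SDI: $2,221.32 × 0.0105 = $23.32
Social Security tax: $2,221.32 × 0.0679 = $150.83
State unemployment insurance (employee share): $2,221.32 × 0.0025 = $5.55
Fitness reimbursement repayment: $219.83
Total deductions = $117.50 + $88.85 + $35.46 + $180.54 + $23.32 + $150.83 + $5.55 + $219.83 = $821.88
Net pay = $2,221.32 − $821.88 = $1,399.44

$1,399.44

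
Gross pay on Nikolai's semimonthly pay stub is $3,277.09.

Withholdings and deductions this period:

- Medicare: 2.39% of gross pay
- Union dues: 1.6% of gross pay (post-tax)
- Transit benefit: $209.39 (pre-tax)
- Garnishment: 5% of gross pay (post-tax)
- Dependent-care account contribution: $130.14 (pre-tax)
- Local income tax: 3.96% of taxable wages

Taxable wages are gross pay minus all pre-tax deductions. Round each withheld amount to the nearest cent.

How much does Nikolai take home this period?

Dependent-care account contribution: $130.14
Transit benefit: $209.39
Pre-tax total = $130.14 + $209.39 = $339.53
Taxable wages = $3,277.09 − $339.53 = $2,937.56
Local income tax: $2,937.56 × 0.0396 = $116.33
Medicare: $3,277.09 × 0.0239 = $78.32
Garnishment: $3,277.09 × 0.05 = $163.85
Union dues: $3,277.09 × 0.016 = $52.43
Total deductions = $130.14 + $209.39 + $116.33 + $78.32 + $163.85 + $52.43 = $750.46
Net pay = $3,277.09 − $750.46 = $2,526.63

$2,526.63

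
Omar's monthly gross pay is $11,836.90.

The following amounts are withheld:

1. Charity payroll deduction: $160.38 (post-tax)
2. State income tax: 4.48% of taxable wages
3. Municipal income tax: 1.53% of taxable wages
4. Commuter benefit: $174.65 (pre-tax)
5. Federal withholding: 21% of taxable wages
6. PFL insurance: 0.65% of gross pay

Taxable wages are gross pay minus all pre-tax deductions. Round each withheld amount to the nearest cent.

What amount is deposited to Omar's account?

$8,274.96

Commuter benefit: $174.65
Taxable wages = $11,836.90 − $174.65 = $11,662.25
Federal withholding: $11,662.25 × 0.21 = $2,449.07
Municipal income tax: $11,662.25 × 0.0153 = $178.43
State income tax: $11,662.25 × 0.0448 = $522.47
PFL insurance: $11,836.90 × 0.0065 = $76.94
Charity payroll deduction: $160.38
Total deductions = $174.65 + $2,449.07 + $178.43 + $522.47 + $76.94 + $160.38 = $3,561.94
Net pay = $11,836.90 − $3,561.94 = $8,274.96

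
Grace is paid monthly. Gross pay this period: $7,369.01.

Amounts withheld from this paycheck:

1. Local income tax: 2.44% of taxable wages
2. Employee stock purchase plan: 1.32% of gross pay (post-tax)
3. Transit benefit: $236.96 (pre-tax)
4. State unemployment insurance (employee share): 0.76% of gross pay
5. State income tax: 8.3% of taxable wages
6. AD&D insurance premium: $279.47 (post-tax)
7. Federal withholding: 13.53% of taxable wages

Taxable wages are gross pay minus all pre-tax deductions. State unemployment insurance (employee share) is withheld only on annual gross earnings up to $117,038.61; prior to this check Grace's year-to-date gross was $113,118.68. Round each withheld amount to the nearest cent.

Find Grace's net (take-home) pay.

$4,994.57

Transit benefit: $236.96
Taxable wages = $7,369.01 − $236.96 = $7,132.05
Federal withholding: $7,132.05 × 0.1353 = $964.97
State income tax: $7,132.05 × 0.083 = $591.96
Local income tax: $7,132.05 × 0.0244 = $174.02
State unemployment insurance (employee share): only $117,038.61 − $113,118.68 = $3,919.93 of this check is subject → $3,919.93 × 0.0076 = $29.79
AD&D insurance premium: $279.47
Employee stock purchase plan: $7,369.01 × 0.0132 = $97.27
Total deductions = $236.96 + $964.97 + $591.96 + $174.02 + $29.79 + $279.47 + $97.27 = $2,374.44
Net pay = $7,369.01 − $2,374.44 = $4,994.57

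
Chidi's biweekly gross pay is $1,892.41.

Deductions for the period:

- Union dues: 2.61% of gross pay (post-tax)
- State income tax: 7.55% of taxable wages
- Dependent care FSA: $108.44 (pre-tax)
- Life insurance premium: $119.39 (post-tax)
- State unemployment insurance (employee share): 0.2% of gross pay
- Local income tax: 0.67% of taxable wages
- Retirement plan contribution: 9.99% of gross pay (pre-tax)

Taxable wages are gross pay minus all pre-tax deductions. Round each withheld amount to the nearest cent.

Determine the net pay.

Dependent care FSA: $108.44
Retirement plan contribution: $1,892.41 × 0.0999 = $189.05
Pre-tax total = $108.44 + $189.05 = $297.49
Taxable wages = $1,892.41 − $297.49 = $1,594.92
Local income tax: $1,594.92 × 0.0067 = $10.69
State income tax: $1,594.92 × 0.0755 = $120.42
State unemployment insurance (employee share): $1,892.41 × 0.002 = $3.78
Union dues: $1,892.41 × 0.0261 = $49.39
Life insurance premium: $119.39
Total deductions = $108.44 + $189.05 + $10.69 + $120.42 + $3.78 + $49.39 + $119.39 = $601.16
Net pay = $1,892.41 − $601.16 = $1,291.25

$1,291.25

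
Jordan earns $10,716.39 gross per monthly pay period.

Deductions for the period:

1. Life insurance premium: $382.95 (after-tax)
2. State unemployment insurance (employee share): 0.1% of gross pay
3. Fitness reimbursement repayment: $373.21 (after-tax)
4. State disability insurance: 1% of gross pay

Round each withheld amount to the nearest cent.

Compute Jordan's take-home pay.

State disability insurance: $10,716.39 × 0.01 = $107.16
State unemployment insurance (employee share): $10,716.39 × 0.001 = $10.72
Life insurance premium: $382.95
Fitness reimbursement repayment: $373.21
Total deductions = $107.16 + $10.72 + $382.95 + $373.21 = $874.04
Net pay = $10,716.39 − $874.04 = $9,842.35

$9,842.35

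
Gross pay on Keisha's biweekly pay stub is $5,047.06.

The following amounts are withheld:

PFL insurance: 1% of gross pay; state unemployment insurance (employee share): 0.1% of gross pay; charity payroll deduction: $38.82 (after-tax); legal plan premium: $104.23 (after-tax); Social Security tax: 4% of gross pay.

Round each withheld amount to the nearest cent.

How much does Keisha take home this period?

$4,646.61

State unemployment insurance (employee share): $5,047.06 × 0.001 = $5.05
PFL insurance: $5,047.06 × 0.01 = $50.47
Social Security tax: $5,047.06 × 0.04 = $201.88
Charity payroll deduction: $38.82
Legal plan premium: $104.23
Total deductions = $5.05 + $50.47 + $201.88 + $38.82 + $104.23 = $400.45
Net pay = $5,047.06 − $400.45 = $4,646.61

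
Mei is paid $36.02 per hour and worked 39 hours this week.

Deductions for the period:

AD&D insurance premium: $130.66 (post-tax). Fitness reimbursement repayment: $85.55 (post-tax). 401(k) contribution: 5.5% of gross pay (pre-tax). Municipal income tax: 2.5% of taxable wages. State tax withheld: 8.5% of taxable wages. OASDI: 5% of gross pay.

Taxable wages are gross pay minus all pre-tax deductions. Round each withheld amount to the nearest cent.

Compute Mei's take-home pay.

$895.04

Gross pay: 39 × $36.02 = $1,404.78
401(k) contribution: $1,404.78 × 0.055 = $77.26
Taxable wages = $1,404.78 − $77.26 = $1,327.52
Municipal income tax: $1,327.52 × 0.025 = $33.19
State tax withheld: $1,327.52 × 0.085 = $112.84
OASDI: $1,404.78 × 0.05 = $70.24
Fitness reimbursement repayment: $85.55
AD&D insurance premium: $130.66
Total deductions = $77.26 + $33.19 + $112.84 + $70.24 + $85.55 + $130.66 = $509.74
Net pay = $1,404.78 − $509.74 = $895.04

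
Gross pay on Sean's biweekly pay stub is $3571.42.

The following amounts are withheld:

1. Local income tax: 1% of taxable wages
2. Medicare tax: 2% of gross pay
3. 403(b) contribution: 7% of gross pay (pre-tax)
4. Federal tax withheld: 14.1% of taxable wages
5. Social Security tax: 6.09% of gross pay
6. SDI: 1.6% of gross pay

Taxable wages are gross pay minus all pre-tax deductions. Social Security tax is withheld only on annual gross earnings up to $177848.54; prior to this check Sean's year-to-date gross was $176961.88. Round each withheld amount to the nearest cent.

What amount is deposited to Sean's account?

$2637.32

403(b) contribution: $3571.42 × 0.07 = $250.00
Taxable wages = $3571.42 − $250.00 = $3321.42
Federal tax withheld: $3321.42 × 0.141 = $468.32
Local income tax: $3321.42 × 0.01 = $33.21
Medicare tax: $3571.42 × 0.02 = $71.43
Social Security tax: only $177848.54 − $176961.88 = $886.66 of this check is subject → $886.66 × 0.0609 = $54.00
SDI: $3571.42 × 0.016 = $57.14
Total deductions = $250.00 + $468.32 + $33.21 + $71.43 + $54.00 + $57.14 = $934.10
Net pay = $3571.42 − $934.10 = $2637.32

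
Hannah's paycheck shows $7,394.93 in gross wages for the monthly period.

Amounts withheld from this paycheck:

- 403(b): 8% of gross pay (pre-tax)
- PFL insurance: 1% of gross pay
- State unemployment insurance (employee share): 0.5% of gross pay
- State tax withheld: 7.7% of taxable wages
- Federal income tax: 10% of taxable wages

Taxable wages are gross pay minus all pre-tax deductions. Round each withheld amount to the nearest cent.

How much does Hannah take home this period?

$5,488.23

403(b): $7,394.93 × 0.08 = $591.59
Taxable wages = $7,394.93 − $591.59 = $6,803.34
Federal income tax: $6,803.34 × 0.1 = $680.33
State tax withheld: $6,803.34 × 0.077 = $523.86
State unemployment insurance (employee share): $7,394.93 × 0.005 = $36.97
PFL insurance: $7,394.93 × 0.01 = $73.95
Total deductions = $591.59 + $680.33 + $523.86 + $36.97 + $73.95 = $1,906.70
Net pay = $7,394.93 − $1,906.70 = $5,488.23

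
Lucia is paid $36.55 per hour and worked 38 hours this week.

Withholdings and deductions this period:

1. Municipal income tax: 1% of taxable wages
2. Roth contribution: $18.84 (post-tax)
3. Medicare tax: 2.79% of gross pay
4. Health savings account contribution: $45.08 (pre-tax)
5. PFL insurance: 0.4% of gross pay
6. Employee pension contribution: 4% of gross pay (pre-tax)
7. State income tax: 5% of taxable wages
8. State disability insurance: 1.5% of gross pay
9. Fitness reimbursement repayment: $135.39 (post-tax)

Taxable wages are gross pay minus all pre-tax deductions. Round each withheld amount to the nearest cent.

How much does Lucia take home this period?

Gross pay: 38 × $36.55 = $1,388.90
Health savings account contribution: $45.08
Employee pension contribution: $1,388.90 × 0.04 = $55.56
Pre-tax total = $45.08 + $55.56 = $100.64
Taxable wages = $1,388.90 − $100.64 = $1,288.26
Municipal income tax: $1,288.26 × 0.01 = $12.88
State income tax: $1,288.26 × 0.05 = $64.41
State disability insurance: $1,388.90 × 0.015 = $20.83
Medicare tax: $1,388.90 × 0.0279 = $38.75
PFL insurance: $1,388.90 × 0.004 = $5.56
Fitness reimbursement repayment: $135.39
Roth contribution: $18.84
Total deductions = $45.08 + $55.56 + $12.88 + $64.41 + $20.83 + $38.75 + $5.56 + $135.39 + $18.84 = $397.30
Net pay = $1,388.90 − $397.30 = $991.60

$991.60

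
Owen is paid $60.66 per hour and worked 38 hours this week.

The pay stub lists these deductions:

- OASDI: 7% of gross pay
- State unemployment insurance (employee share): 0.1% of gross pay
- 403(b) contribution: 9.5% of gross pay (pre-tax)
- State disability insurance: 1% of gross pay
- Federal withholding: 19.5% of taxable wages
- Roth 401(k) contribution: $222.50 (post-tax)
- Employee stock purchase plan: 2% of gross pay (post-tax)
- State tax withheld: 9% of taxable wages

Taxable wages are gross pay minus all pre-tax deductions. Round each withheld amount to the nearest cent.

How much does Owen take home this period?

$1036.24

Gross pay: 38 × $60.66 = $2305.08
403(b) contribution: $2305.08 × 0.095 = $218.98
Taxable wages = $2305.08 − $218.98 = $2086.10
Federal withholding: $2086.10 × 0.195 = $406.79
State tax withheld: $2086.10 × 0.09 = $187.75
OASDI: $2305.08 × 0.07 = $161.36
State disability insurance: $2305.08 × 0.01 = $23.05
State unemployment insurance (employee share): $2305.08 × 0.001 = $2.31
Employee stock purchase plan: $2305.08 × 0.02 = $46.10
Roth 401(k) contribution: $222.50
Total deductions = $218.98 + $406.79 + $187.75 + $161.36 + $23.05 + $2.31 + $46.10 + $222.50 = $1268.84
Net pay = $2305.08 − $1268.84 = $1036.24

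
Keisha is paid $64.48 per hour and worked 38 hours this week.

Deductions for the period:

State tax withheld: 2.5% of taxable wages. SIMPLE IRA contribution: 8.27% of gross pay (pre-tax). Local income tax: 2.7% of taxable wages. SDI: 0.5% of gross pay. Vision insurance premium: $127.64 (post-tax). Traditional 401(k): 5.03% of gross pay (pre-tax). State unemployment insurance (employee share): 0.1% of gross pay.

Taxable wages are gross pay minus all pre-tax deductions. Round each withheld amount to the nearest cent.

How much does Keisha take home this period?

Gross pay: 38 × $64.48 = $2,450.24
Traditional 401(k): $2,450.24 × 0.0503 = $123.25
SIMPLE IRA contribution: $2,450.24 × 0.0827 = $202.63
Pre-tax total = $123.25 + $202.63 = $325.88
Taxable wages = $2,450.24 − $325.88 = $2,124.36
Local income tax: $2,124.36 × 0.027 = $57.36
State tax withheld: $2,124.36 × 0.025 = $53.11
State unemployment insurance (employee share): $2,450.24 × 0.001 = $2.45
SDI: $2,450.24 × 0.005 = $12.25
Vision insurance premium: $127.64
Total deductions = $123.25 + $202.63 + $57.36 + $53.11 + $2.45 + $12.25 + $127.64 = $578.69
Net pay = $2,450.24 − $578.69 = $1,871.55

$1,871.55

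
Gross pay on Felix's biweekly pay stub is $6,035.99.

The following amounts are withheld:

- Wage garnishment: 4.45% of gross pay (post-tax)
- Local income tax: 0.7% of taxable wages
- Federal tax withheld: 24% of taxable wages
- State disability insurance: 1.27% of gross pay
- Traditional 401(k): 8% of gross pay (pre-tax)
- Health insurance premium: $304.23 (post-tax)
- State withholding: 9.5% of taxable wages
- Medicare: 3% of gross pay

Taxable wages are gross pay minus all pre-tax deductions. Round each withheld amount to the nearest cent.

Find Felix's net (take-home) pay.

Traditional 401(k): $6,035.99 × 0.08 = $482.88
Taxable wages = $6,035.99 − $482.88 = $5,553.11
State withholding: $5,553.11 × 0.095 = $527.55
Federal tax withheld: $5,553.11 × 0.24 = $1,332.75
Local income tax: $5,553.11 × 0.007 = $38.87
Medicare: $6,035.99 × 0.03 = $181.08
State disability insurance: $6,035.99 × 0.0127 = $76.66
Wage garnishment: $6,035.99 × 0.0445 = $268.60
Health insurance premium: $304.23
Total deductions = $482.88 + $527.55 + $1,332.75 + $38.87 + $181.08 + $76.66 + $268.60 + $304.23 = $3,212.62
Net pay = $6,035.99 − $3,212.62 = $2,823.37

$2,823.37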